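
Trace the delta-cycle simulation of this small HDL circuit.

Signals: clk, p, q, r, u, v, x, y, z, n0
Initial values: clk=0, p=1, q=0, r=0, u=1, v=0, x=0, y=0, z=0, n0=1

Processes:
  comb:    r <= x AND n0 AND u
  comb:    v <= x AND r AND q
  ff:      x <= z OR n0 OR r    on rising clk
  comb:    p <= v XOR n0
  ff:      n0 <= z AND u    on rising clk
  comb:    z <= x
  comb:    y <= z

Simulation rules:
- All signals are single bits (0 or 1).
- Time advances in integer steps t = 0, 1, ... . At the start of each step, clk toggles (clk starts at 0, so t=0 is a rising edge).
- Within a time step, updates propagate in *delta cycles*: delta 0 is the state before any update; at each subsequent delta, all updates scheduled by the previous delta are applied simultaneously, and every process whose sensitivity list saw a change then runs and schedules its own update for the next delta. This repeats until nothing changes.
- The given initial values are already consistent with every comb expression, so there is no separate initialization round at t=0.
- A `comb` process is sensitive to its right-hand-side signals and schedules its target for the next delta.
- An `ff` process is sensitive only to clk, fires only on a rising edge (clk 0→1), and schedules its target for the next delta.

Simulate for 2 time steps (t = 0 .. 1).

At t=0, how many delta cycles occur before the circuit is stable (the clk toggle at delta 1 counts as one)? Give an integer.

4

t0.Δ0 r=0 x=0 v=0 z=0 y=0 n0=1 u=1 q=0 p=1 clk=0
t0.Δ1 r=0 x=0 v=0 z=0 y=0 n0=1 u=1 q=0 p=1 clk=1
t0.Δ2 r=0 x=1 v=0 z=0 y=0 n0=0 u=1 q=0 p=1 clk=1
t0.Δ3 r=0 x=1 v=0 z=1 y=0 n0=0 u=1 q=0 p=0 clk=1
t0.Δ4 r=0 x=1 v=0 z=1 y=1 n0=0 u=1 q=0 p=0 clk=1
t1.Δ0 r=0 x=1 v=0 z=1 y=1 n0=0 u=1 q=0 p=0 clk=1
t1.Δ1 r=0 x=1 v=0 z=1 y=1 n0=0 u=1 q=0 p=0 clk=0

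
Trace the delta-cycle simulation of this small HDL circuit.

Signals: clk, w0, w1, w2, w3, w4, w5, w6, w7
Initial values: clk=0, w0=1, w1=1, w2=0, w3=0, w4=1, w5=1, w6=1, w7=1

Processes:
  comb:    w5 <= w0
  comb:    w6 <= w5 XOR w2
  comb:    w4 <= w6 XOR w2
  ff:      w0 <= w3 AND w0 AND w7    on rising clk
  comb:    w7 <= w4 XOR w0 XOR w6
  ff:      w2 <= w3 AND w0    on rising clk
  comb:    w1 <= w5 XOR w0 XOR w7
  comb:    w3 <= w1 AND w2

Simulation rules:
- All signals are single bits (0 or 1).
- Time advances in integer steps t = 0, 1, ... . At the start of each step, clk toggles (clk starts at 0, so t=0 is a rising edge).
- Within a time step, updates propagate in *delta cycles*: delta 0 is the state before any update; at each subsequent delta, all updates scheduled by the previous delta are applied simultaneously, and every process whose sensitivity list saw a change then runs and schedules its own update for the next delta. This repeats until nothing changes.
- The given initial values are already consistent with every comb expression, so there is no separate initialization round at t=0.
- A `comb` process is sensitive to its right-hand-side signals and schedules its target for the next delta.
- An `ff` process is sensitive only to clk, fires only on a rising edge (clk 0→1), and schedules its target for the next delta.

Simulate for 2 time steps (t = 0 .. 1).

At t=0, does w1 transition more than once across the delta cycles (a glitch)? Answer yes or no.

yes

t=0 Δ0: w5=1 w0=1 clk=0 w6=1 w1=1 w2=0 w4=1 w3=0 w7=1
  Δ1: clk:0→1
  Δ2: w0:1→0
  Δ3: w5:1→0, w1:1→0, w7:1→0
  Δ4: w6:1→0
  Δ5: w4:1→0, w7:0→1
  Δ6: w1:0→1, w7:1→0
  Δ7: w1:1→0
  (7Δ to stable)
t=1 Δ0: w5=0 w0=0 clk=1 w6=0 w1=0 w2=0 w4=0 w3=0 w7=0
  Δ1: clk:1→0
  (1Δ to stable)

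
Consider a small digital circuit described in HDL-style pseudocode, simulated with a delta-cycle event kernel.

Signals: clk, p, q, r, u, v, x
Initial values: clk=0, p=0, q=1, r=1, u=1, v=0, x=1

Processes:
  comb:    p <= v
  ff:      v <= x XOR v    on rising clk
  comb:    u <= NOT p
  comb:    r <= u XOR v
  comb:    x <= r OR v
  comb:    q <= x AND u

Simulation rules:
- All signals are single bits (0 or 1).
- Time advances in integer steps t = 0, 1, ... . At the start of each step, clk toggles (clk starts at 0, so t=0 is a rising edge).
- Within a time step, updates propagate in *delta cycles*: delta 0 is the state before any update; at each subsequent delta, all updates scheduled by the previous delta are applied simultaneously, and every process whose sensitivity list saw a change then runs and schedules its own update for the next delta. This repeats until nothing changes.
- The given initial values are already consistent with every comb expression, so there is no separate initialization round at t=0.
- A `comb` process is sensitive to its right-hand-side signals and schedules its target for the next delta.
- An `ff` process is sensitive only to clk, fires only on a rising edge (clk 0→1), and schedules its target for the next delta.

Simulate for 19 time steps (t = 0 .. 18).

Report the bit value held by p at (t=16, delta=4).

t0.Δ0 v=0 clk=0 x=1 r=1 u=1 q=1 p=0
t0.Δ1 v=0 clk=1 x=1 r=1 u=1 q=1 p=0
t0.Δ2 v=1 clk=1 x=1 r=1 u=1 q=1 p=0
t0.Δ3 v=1 clk=1 x=1 r=0 u=1 q=1 p=1
t0.Δ4 v=1 clk=1 x=1 r=0 u=0 q=1 p=1
t0.Δ5 v=1 clk=1 x=1 r=1 u=0 q=0 p=1
t1.Δ0 v=1 clk=1 x=1 r=1 u=0 q=0 p=1
t1.Δ1 v=1 clk=0 x=1 r=1 u=0 q=0 p=1
t2.Δ0 v=1 clk=0 x=1 r=1 u=0 q=0 p=1
t2.Δ1 v=1 clk=1 x=1 r=1 u=0 q=0 p=1
t2.Δ2 v=0 clk=1 x=1 r=1 u=0 q=0 p=1
t2.Δ3 v=0 clk=1 x=1 r=0 u=0 q=0 p=0
t2.Δ4 v=0 clk=1 x=0 r=0 u=1 q=0 p=0
t2.Δ5 v=0 clk=1 x=0 r=1 u=1 q=0 p=0
t2.Δ6 v=0 clk=1 x=1 r=1 u=1 q=0 p=0
t2.Δ7 v=0 clk=1 x=1 r=1 u=1 q=1 p=0
t3.Δ0 v=0 clk=1 x=1 r=1 u=1 q=1 p=0
t3.Δ1 v=0 clk=0 x=1 r=1 u=1 q=1 p=0
t4.Δ0 v=0 clk=0 x=1 r=1 u=1 q=1 p=0
t4.Δ1 v=0 clk=1 x=1 r=1 u=1 q=1 p=0
t4.Δ2 v=1 clk=1 x=1 r=1 u=1 q=1 p=0
t4.Δ3 v=1 clk=1 x=1 r=0 u=1 q=1 p=1
t4.Δ4 v=1 clk=1 x=1 r=0 u=0 q=1 p=1
t4.Δ5 v=1 clk=1 x=1 r=1 u=0 q=0 p=1
t5.Δ0 v=1 clk=1 x=1 r=1 u=0 q=0 p=1
t5.Δ1 v=1 clk=0 x=1 r=1 u=0 q=0 p=1
t6.Δ0 v=1 clk=0 x=1 r=1 u=0 q=0 p=1
t6.Δ1 v=1 clk=1 x=1 r=1 u=0 q=0 p=1
t6.Δ2 v=0 clk=1 x=1 r=1 u=0 q=0 p=1
t6.Δ3 v=0 clk=1 x=1 r=0 u=0 q=0 p=0
t6.Δ4 v=0 clk=1 x=0 r=0 u=1 q=0 p=0
t6.Δ5 v=0 clk=1 x=0 r=1 u=1 q=0 p=0
t6.Δ6 v=0 clk=1 x=1 r=1 u=1 q=0 p=0
t6.Δ7 v=0 clk=1 x=1 r=1 u=1 q=1 p=0
t7.Δ0 v=0 clk=1 x=1 r=1 u=1 q=1 p=0
t7.Δ1 v=0 clk=0 x=1 r=1 u=1 q=1 p=0
t8.Δ0 v=0 clk=0 x=1 r=1 u=1 q=1 p=0
t8.Δ1 v=0 clk=1 x=1 r=1 u=1 q=1 p=0
t8.Δ2 v=1 clk=1 x=1 r=1 u=1 q=1 p=0
t8.Δ3 v=1 clk=1 x=1 r=0 u=1 q=1 p=1
t8.Δ4 v=1 clk=1 x=1 r=0 u=0 q=1 p=1
t8.Δ5 v=1 clk=1 x=1 r=1 u=0 q=0 p=1
t9.Δ0 v=1 clk=1 x=1 r=1 u=0 q=0 p=1
t9.Δ1 v=1 clk=0 x=1 r=1 u=0 q=0 p=1
t10.Δ0 v=1 clk=0 x=1 r=1 u=0 q=0 p=1
t10.Δ1 v=1 clk=1 x=1 r=1 u=0 q=0 p=1
t10.Δ2 v=0 clk=1 x=1 r=1 u=0 q=0 p=1
t10.Δ3 v=0 clk=1 x=1 r=0 u=0 q=0 p=0
t10.Δ4 v=0 clk=1 x=0 r=0 u=1 q=0 p=0
t10.Δ5 v=0 clk=1 x=0 r=1 u=1 q=0 p=0
t10.Δ6 v=0 clk=1 x=1 r=1 u=1 q=0 p=0
t10.Δ7 v=0 clk=1 x=1 r=1 u=1 q=1 p=0
t11.Δ0 v=0 clk=1 x=1 r=1 u=1 q=1 p=0
t11.Δ1 v=0 clk=0 x=1 r=1 u=1 q=1 p=0
t12.Δ0 v=0 clk=0 x=1 r=1 u=1 q=1 p=0
t12.Δ1 v=0 clk=1 x=1 r=1 u=1 q=1 p=0
t12.Δ2 v=1 clk=1 x=1 r=1 u=1 q=1 p=0
t12.Δ3 v=1 clk=1 x=1 r=0 u=1 q=1 p=1
t12.Δ4 v=1 clk=1 x=1 r=0 u=0 q=1 p=1
t12.Δ5 v=1 clk=1 x=1 r=1 u=0 q=0 p=1
t13.Δ0 v=1 clk=1 x=1 r=1 u=0 q=0 p=1
t13.Δ1 v=1 clk=0 x=1 r=1 u=0 q=0 p=1
t14.Δ0 v=1 clk=0 x=1 r=1 u=0 q=0 p=1
t14.Δ1 v=1 clk=1 x=1 r=1 u=0 q=0 p=1
t14.Δ2 v=0 clk=1 x=1 r=1 u=0 q=0 p=1
t14.Δ3 v=0 clk=1 x=1 r=0 u=0 q=0 p=0
t14.Δ4 v=0 clk=1 x=0 r=0 u=1 q=0 p=0
t14.Δ5 v=0 clk=1 x=0 r=1 u=1 q=0 p=0
t14.Δ6 v=0 clk=1 x=1 r=1 u=1 q=0 p=0
t14.Δ7 v=0 clk=1 x=1 r=1 u=1 q=1 p=0
t15.Δ0 v=0 clk=1 x=1 r=1 u=1 q=1 p=0
t15.Δ1 v=0 clk=0 x=1 r=1 u=1 q=1 p=0
t16.Δ0 v=0 clk=0 x=1 r=1 u=1 q=1 p=0
t16.Δ1 v=0 clk=1 x=1 r=1 u=1 q=1 p=0
t16.Δ2 v=1 clk=1 x=1 r=1 u=1 q=1 p=0
t16.Δ3 v=1 clk=1 x=1 r=0 u=1 q=1 p=1
t16.Δ4 v=1 clk=1 x=1 r=0 u=0 q=1 p=1
t16.Δ5 v=1 clk=1 x=1 r=1 u=0 q=0 p=1
t17.Δ0 v=1 clk=1 x=1 r=1 u=0 q=0 p=1
t17.Δ1 v=1 clk=0 x=1 r=1 u=0 q=0 p=1
t18.Δ0 v=1 clk=0 x=1 r=1 u=0 q=0 p=1
t18.Δ1 v=1 clk=1 x=1 r=1 u=0 q=0 p=1
t18.Δ2 v=0 clk=1 x=1 r=1 u=0 q=0 p=1
t18.Δ3 v=0 clk=1 x=1 r=0 u=0 q=0 p=0
t18.Δ4 v=0 clk=1 x=0 r=0 u=1 q=0 p=0
t18.Δ5 v=0 clk=1 x=0 r=1 u=1 q=0 p=0
t18.Δ6 v=0 clk=1 x=1 r=1 u=1 q=0 p=0
t18.Δ7 v=0 clk=1 x=1 r=1 u=1 q=1 p=0

1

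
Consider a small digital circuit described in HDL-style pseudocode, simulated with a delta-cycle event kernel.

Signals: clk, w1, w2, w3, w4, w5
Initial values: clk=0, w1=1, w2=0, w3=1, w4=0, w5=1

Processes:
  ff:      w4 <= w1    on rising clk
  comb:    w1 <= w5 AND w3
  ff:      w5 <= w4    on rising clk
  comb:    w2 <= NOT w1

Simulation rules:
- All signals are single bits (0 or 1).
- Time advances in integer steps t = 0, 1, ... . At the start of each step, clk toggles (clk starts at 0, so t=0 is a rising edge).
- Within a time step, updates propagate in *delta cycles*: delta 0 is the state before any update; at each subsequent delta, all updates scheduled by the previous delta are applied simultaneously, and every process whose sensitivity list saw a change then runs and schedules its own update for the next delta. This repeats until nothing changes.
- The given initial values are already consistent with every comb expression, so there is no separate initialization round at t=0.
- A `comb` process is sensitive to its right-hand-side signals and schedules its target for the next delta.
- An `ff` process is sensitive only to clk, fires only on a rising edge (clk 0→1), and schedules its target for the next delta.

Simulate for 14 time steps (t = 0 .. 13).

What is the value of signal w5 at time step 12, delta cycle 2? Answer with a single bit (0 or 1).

0

t=0 Δ0: w5=1 w4=0 w3=1 clk=0 w1=1 w2=0
  Δ1: clk:0→1
  Δ2: w5:1→0, w4:0→1
  Δ3: w1:1→0
  Δ4: w2:0→1
  (4Δ to stable)
t=1 Δ0: w5=0 w4=1 w3=1 clk=1 w1=0 w2=1
  Δ1: clk:1→0
  (1Δ to stable)
t=2 Δ0: w5=0 w4=1 w3=1 clk=0 w1=0 w2=1
  Δ1: clk:0→1
  Δ2: w5:0→1, w4:1→0
  Δ3: w1:0→1
  Δ4: w2:1→0
  (4Δ to stable)
t=3 Δ0: w5=1 w4=0 w3=1 clk=1 w1=1 w2=0
  Δ1: clk:1→0
  (1Δ to stable)
t=4 Δ0: w5=1 w4=0 w3=1 clk=0 w1=1 w2=0
  Δ1: clk:0→1
  Δ2: w5:1→0, w4:0→1
  Δ3: w1:1→0
  Δ4: w2:0→1
  (4Δ to stable)
t=5 Δ0: w5=0 w4=1 w3=1 clk=1 w1=0 w2=1
  Δ1: clk:1→0
  (1Δ to stable)
t=6 Δ0: w5=0 w4=1 w3=1 clk=0 w1=0 w2=1
  Δ1: clk:0→1
  Δ2: w5:0→1, w4:1→0
  Δ3: w1:0→1
  Δ4: w2:1→0
  (4Δ to stable)
t=7 Δ0: w5=1 w4=0 w3=1 clk=1 w1=1 w2=0
  Δ1: clk:1→0
  (1Δ to stable)
t=8 Δ0: w5=1 w4=0 w3=1 clk=0 w1=1 w2=0
  Δ1: clk:0→1
  Δ2: w5:1→0, w4:0→1
  Δ3: w1:1→0
  Δ4: w2:0→1
  (4Δ to stable)
t=9 Δ0: w5=0 w4=1 w3=1 clk=1 w1=0 w2=1
  Δ1: clk:1→0
  (1Δ to stable)
t=10 Δ0: w5=0 w4=1 w3=1 clk=0 w1=0 w2=1
  Δ1: clk:0→1
  Δ2: w5:0→1, w4:1→0
  Δ3: w1:0→1
  Δ4: w2:1→0
  (4Δ to stable)
t=11 Δ0: w5=1 w4=0 w3=1 clk=1 w1=1 w2=0
  Δ1: clk:1→0
  (1Δ to stable)
t=12 Δ0: w5=1 w4=0 w3=1 clk=0 w1=1 w2=0
  Δ1: clk:0→1
  Δ2: w5:1→0, w4:0→1
  Δ3: w1:1→0
  Δ4: w2:0→1
  (4Δ to stable)
t=13 Δ0: w5=0 w4=1 w3=1 clk=1 w1=0 w2=1
  Δ1: clk:1→0
  (1Δ to stable)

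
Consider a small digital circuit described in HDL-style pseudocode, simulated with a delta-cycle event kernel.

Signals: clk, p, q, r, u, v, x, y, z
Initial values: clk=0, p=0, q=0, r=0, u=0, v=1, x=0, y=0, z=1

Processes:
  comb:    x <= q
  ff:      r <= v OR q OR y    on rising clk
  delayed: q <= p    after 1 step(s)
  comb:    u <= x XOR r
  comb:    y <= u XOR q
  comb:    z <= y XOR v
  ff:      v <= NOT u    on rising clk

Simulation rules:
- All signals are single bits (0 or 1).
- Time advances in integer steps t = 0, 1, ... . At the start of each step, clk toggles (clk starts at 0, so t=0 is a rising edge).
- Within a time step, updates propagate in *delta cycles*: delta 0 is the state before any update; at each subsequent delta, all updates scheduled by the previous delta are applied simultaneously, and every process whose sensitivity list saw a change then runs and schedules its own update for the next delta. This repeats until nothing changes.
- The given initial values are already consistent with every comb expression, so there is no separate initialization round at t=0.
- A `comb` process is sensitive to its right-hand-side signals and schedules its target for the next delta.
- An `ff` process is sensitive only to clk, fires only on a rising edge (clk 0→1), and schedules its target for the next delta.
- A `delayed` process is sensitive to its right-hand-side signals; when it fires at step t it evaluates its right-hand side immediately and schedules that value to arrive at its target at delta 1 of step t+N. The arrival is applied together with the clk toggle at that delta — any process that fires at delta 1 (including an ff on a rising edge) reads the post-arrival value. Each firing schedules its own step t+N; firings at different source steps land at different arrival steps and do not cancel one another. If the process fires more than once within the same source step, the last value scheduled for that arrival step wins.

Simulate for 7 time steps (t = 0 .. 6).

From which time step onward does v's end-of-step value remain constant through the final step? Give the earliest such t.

2

[bits: z,v,x,y,r,q,clk,u,p]
t=0: Δ0=110000000 Δ1=110000100 Δ2=110010100 Δ3=110010110 Δ4=110110110 Δ5=010110110 | 5Δ
t=1: Δ0=010110110 Δ1=010110010 | 1Δ
t=2: Δ0=010110010 Δ1=010110110 Δ2=000110110 Δ3=100110110 | 3Δ
t=3: Δ0=100110110 Δ1=100110010 | 1Δ
t=4: Δ0=100110010 Δ1=100110110 | 1Δ
t=5: Δ0=100110110 Δ1=100110010 | 1Δ
t=6: Δ0=100110010 Δ1=100110110 | 1Δ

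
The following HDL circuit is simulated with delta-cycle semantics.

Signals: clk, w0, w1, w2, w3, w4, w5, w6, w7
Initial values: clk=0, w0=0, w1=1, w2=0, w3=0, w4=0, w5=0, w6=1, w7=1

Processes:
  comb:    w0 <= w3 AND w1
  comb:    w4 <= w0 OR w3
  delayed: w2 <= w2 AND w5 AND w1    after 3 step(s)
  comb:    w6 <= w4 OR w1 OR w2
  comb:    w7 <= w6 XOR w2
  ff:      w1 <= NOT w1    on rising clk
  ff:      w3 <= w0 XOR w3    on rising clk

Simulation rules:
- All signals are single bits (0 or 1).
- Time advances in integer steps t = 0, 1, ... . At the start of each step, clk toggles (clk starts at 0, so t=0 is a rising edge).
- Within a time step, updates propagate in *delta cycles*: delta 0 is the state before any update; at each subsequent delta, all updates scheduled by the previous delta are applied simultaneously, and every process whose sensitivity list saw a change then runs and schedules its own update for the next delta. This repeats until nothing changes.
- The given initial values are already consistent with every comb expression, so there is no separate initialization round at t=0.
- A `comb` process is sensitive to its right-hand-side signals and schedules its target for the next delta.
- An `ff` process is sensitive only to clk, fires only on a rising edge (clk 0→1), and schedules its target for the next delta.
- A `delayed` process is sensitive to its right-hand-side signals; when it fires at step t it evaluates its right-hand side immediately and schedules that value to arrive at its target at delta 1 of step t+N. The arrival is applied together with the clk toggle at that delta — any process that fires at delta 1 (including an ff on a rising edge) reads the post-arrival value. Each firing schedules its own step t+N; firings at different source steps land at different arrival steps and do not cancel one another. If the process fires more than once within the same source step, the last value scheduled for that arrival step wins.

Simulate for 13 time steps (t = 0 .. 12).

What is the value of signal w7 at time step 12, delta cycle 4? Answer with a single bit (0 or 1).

t0.Δ0 w3=0 w0=0 w7=1 w2=0 clk=0 w6=1 w5=0 w4=0 w1=1
t0.Δ1 w3=0 w0=0 w7=1 w2=0 clk=1 w6=1 w5=0 w4=0 w1=1
t0.Δ2 w3=0 w0=0 w7=1 w2=0 clk=1 w6=1 w5=0 w4=0 w1=0
t0.Δ3 w3=0 w0=0 w7=1 w2=0 clk=1 w6=0 w5=0 w4=0 w1=0
t0.Δ4 w3=0 w0=0 w7=0 w2=0 clk=1 w6=0 w5=0 w4=0 w1=0
t1.Δ0 w3=0 w0=0 w7=0 w2=0 clk=1 w6=0 w5=0 w4=0 w1=0
t1.Δ1 w3=0 w0=0 w7=0 w2=0 clk=0 w6=0 w5=0 w4=0 w1=0
t2.Δ0 w3=0 w0=0 w7=0 w2=0 clk=0 w6=0 w5=0 w4=0 w1=0
t2.Δ1 w3=0 w0=0 w7=0 w2=0 clk=1 w6=0 w5=0 w4=0 w1=0
t2.Δ2 w3=0 w0=0 w7=0 w2=0 clk=1 w6=0 w5=0 w4=0 w1=1
t2.Δ3 w3=0 w0=0 w7=0 w2=0 clk=1 w6=1 w5=0 w4=0 w1=1
t2.Δ4 w3=0 w0=0 w7=1 w2=0 clk=1 w6=1 w5=0 w4=0 w1=1
t3.Δ0 w3=0 w0=0 w7=1 w2=0 clk=1 w6=1 w5=0 w4=0 w1=1
t3.Δ1 w3=0 w0=0 w7=1 w2=0 clk=0 w6=1 w5=0 w4=0 w1=1
t4.Δ0 w3=0 w0=0 w7=1 w2=0 clk=0 w6=1 w5=0 w4=0 w1=1
t4.Δ1 w3=0 w0=0 w7=1 w2=0 clk=1 w6=1 w5=0 w4=0 w1=1
t4.Δ2 w3=0 w0=0 w7=1 w2=0 clk=1 w6=1 w5=0 w4=0 w1=0
t4.Δ3 w3=0 w0=0 w7=1 w2=0 clk=1 w6=0 w5=0 w4=0 w1=0
t4.Δ4 w3=0 w0=0 w7=0 w2=0 clk=1 w6=0 w5=0 w4=0 w1=0
t5.Δ0 w3=0 w0=0 w7=0 w2=0 clk=1 w6=0 w5=0 w4=0 w1=0
t5.Δ1 w3=0 w0=0 w7=0 w2=0 clk=0 w6=0 w5=0 w4=0 w1=0
t6.Δ0 w3=0 w0=0 w7=0 w2=0 clk=0 w6=0 w5=0 w4=0 w1=0
t6.Δ1 w3=0 w0=0 w7=0 w2=0 clk=1 w6=0 w5=0 w4=0 w1=0
t6.Δ2 w3=0 w0=0 w7=0 w2=0 clk=1 w6=0 w5=0 w4=0 w1=1
t6.Δ3 w3=0 w0=0 w7=0 w2=0 clk=1 w6=1 w5=0 w4=0 w1=1
t6.Δ4 w3=0 w0=0 w7=1 w2=0 clk=1 w6=1 w5=0 w4=0 w1=1
t7.Δ0 w3=0 w0=0 w7=1 w2=0 clk=1 w6=1 w5=0 w4=0 w1=1
t7.Δ1 w3=0 w0=0 w7=1 w2=0 clk=0 w6=1 w5=0 w4=0 w1=1
t8.Δ0 w3=0 w0=0 w7=1 w2=0 clk=0 w6=1 w5=0 w4=0 w1=1
t8.Δ1 w3=0 w0=0 w7=1 w2=0 clk=1 w6=1 w5=0 w4=0 w1=1
t8.Δ2 w3=0 w0=0 w7=1 w2=0 clk=1 w6=1 w5=0 w4=0 w1=0
t8.Δ3 w3=0 w0=0 w7=1 w2=0 clk=1 w6=0 w5=0 w4=0 w1=0
t8.Δ4 w3=0 w0=0 w7=0 w2=0 clk=1 w6=0 w5=0 w4=0 w1=0
t9.Δ0 w3=0 w0=0 w7=0 w2=0 clk=1 w6=0 w5=0 w4=0 w1=0
t9.Δ1 w3=0 w0=0 w7=0 w2=0 clk=0 w6=0 w5=0 w4=0 w1=0
t10.Δ0 w3=0 w0=0 w7=0 w2=0 clk=0 w6=0 w5=0 w4=0 w1=0
t10.Δ1 w3=0 w0=0 w7=0 w2=0 clk=1 w6=0 w5=0 w4=0 w1=0
t10.Δ2 w3=0 w0=0 w7=0 w2=0 clk=1 w6=0 w5=0 w4=0 w1=1
t10.Δ3 w3=0 w0=0 w7=0 w2=0 clk=1 w6=1 w5=0 w4=0 w1=1
t10.Δ4 w3=0 w0=0 w7=1 w2=0 clk=1 w6=1 w5=0 w4=0 w1=1
t11.Δ0 w3=0 w0=0 w7=1 w2=0 clk=1 w6=1 w5=0 w4=0 w1=1
t11.Δ1 w3=0 w0=0 w7=1 w2=0 clk=0 w6=1 w5=0 w4=0 w1=1
t12.Δ0 w3=0 w0=0 w7=1 w2=0 clk=0 w6=1 w5=0 w4=0 w1=1
t12.Δ1 w3=0 w0=0 w7=1 w2=0 clk=1 w6=1 w5=0 w4=0 w1=1
t12.Δ2 w3=0 w0=0 w7=1 w2=0 clk=1 w6=1 w5=0 w4=0 w1=0
t12.Δ3 w3=0 w0=0 w7=1 w2=0 clk=1 w6=0 w5=0 w4=0 w1=0
t12.Δ4 w3=0 w0=0 w7=0 w2=0 clk=1 w6=0 w5=0 w4=0 w1=0

0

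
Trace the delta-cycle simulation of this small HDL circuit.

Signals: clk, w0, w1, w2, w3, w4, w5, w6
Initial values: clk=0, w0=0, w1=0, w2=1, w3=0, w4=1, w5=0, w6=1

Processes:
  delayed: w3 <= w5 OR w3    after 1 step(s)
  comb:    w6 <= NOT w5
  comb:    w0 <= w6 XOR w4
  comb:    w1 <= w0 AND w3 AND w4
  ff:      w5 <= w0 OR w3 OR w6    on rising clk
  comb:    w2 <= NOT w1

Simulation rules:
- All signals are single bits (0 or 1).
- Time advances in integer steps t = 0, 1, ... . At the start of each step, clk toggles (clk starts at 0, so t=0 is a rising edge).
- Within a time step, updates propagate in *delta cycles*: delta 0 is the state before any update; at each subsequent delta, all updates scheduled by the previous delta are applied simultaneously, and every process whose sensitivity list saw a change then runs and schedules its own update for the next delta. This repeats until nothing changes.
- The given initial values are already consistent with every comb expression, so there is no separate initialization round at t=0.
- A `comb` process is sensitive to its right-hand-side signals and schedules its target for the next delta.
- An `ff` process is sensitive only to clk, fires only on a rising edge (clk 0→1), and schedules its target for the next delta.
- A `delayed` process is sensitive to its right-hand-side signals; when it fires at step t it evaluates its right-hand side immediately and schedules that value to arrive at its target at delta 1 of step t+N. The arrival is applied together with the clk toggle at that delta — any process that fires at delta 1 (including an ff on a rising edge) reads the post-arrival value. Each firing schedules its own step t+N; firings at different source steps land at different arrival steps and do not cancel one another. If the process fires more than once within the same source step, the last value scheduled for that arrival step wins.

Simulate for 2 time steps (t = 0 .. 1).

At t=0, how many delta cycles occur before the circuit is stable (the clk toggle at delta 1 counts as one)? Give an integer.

4

t0.Δ0 clk=0 w5=0 w4=1 w0=0 w2=1 w1=0 w6=1 w3=0
t0.Δ1 clk=1 w5=0 w4=1 w0=0 w2=1 w1=0 w6=1 w3=0
t0.Δ2 clk=1 w5=1 w4=1 w0=0 w2=1 w1=0 w6=1 w3=0
t0.Δ3 clk=1 w5=1 w4=1 w0=0 w2=1 w1=0 w6=0 w3=0
t0.Δ4 clk=1 w5=1 w4=1 w0=1 w2=1 w1=0 w6=0 w3=0
t1.Δ0 clk=1 w5=1 w4=1 w0=1 w2=1 w1=0 w6=0 w3=0
t1.Δ1 clk=0 w5=1 w4=1 w0=1 w2=1 w1=0 w6=0 w3=1
t1.Δ2 clk=0 w5=1 w4=1 w0=1 w2=1 w1=1 w6=0 w3=1
t1.Δ3 clk=0 w5=1 w4=1 w0=1 w2=0 w1=1 w6=0 w3=1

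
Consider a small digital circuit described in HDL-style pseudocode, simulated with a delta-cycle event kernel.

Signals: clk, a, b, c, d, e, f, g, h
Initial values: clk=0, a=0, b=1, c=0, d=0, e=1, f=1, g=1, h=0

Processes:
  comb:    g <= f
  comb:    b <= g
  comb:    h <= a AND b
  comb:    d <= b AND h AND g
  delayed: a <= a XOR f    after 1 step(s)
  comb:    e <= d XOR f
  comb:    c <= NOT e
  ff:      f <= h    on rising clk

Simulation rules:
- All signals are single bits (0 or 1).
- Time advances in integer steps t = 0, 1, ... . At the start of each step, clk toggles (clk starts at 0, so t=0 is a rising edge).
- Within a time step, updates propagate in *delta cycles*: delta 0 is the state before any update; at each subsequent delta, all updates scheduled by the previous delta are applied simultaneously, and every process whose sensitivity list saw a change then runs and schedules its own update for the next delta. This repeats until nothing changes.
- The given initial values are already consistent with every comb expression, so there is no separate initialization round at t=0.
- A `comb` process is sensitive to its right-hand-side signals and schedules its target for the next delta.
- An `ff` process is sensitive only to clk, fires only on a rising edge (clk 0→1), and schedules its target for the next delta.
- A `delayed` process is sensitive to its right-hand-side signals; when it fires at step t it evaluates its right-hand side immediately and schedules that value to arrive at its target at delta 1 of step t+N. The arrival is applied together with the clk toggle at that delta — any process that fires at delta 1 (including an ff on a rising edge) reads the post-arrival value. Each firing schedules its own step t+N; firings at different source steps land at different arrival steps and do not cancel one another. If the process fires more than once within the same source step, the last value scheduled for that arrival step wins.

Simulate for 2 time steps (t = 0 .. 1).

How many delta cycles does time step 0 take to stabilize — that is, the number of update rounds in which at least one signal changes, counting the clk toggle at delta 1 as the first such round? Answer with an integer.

4

t0.Δ0 d=0 g=1 e=1 b=1 f=1 clk=0 h=0 a=0 c=0
t0.Δ1 d=0 g=1 e=1 b=1 f=1 clk=1 h=0 a=0 c=0
t0.Δ2 d=0 g=1 e=1 b=1 f=0 clk=1 h=0 a=0 c=0
t0.Δ3 d=0 g=0 e=0 b=1 f=0 clk=1 h=0 a=0 c=0
t0.Δ4 d=0 g=0 e=0 b=0 f=0 clk=1 h=0 a=0 c=1
t1.Δ0 d=0 g=0 e=0 b=0 f=0 clk=1 h=0 a=0 c=1
t1.Δ1 d=0 g=0 e=0 b=0 f=0 clk=0 h=0 a=0 c=1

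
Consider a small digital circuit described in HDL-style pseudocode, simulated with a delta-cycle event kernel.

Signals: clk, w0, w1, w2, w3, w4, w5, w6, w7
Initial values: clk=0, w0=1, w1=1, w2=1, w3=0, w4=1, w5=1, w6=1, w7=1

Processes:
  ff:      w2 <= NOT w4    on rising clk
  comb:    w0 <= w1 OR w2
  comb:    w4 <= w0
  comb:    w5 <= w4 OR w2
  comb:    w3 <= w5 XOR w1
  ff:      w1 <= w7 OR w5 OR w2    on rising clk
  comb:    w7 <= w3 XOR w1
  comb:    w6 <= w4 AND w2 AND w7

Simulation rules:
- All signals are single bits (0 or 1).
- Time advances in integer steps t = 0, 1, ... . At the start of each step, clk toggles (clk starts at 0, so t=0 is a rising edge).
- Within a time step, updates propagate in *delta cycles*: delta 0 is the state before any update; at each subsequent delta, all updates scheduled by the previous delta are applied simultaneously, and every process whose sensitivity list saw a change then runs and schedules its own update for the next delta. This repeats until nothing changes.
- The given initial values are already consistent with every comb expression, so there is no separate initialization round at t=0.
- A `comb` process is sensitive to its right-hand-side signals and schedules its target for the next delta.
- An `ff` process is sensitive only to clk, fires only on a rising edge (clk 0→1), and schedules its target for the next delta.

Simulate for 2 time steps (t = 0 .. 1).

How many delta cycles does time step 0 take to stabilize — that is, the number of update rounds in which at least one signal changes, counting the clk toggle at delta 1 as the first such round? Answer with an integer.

3

t0.Δ0 w5=1 clk=0 w1=1 w0=1 w6=1 w4=1 w2=1 w3=0 w7=1
t0.Δ1 w5=1 clk=1 w1=1 w0=1 w6=1 w4=1 w2=1 w3=0 w7=1
t0.Δ2 w5=1 clk=1 w1=1 w0=1 w6=1 w4=1 w2=0 w3=0 w7=1
t0.Δ3 w5=1 clk=1 w1=1 w0=1 w6=0 w4=1 w2=0 w3=0 w7=1
t1.Δ0 w5=1 clk=1 w1=1 w0=1 w6=0 w4=1 w2=0 w3=0 w7=1
t1.Δ1 w5=1 clk=0 w1=1 w0=1 w6=0 w4=1 w2=0 w3=0 w7=1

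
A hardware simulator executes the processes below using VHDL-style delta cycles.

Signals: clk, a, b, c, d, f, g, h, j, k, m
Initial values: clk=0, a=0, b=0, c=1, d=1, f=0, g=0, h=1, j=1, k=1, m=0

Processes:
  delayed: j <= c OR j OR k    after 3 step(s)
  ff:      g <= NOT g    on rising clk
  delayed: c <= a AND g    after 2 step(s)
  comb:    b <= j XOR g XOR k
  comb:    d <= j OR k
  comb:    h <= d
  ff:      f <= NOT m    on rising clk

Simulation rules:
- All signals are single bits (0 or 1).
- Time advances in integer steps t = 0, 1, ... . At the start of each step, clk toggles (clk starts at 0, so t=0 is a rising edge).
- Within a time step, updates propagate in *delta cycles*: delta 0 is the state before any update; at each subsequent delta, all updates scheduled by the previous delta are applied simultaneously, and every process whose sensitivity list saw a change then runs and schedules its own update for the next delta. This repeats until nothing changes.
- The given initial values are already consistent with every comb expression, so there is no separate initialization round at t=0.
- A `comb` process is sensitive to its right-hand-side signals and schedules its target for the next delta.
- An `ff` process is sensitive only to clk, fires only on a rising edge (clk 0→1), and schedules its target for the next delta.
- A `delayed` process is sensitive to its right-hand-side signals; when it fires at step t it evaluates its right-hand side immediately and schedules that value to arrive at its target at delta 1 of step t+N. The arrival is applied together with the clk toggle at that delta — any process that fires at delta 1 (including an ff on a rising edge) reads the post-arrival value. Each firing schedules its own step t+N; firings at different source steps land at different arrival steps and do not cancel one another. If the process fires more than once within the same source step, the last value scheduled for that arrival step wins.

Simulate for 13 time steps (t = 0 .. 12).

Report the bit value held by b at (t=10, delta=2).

t0.Δ0 clk=0 k=1 b=0 f=0 c=1 j=1 m=0 h=1 a=0 d=1 g=0
t0.Δ1 clk=1 k=1 b=0 f=0 c=1 j=1 m=0 h=1 a=0 d=1 g=0
t0.Δ2 clk=1 k=1 b=0 f=1 c=1 j=1 m=0 h=1 a=0 d=1 g=1
t0.Δ3 clk=1 k=1 b=1 f=1 c=1 j=1 m=0 h=1 a=0 d=1 g=1
t1.Δ0 clk=1 k=1 b=1 f=1 c=1 j=1 m=0 h=1 a=0 d=1 g=1
t1.Δ1 clk=0 k=1 b=1 f=1 c=1 j=1 m=0 h=1 a=0 d=1 g=1
t2.Δ0 clk=0 k=1 b=1 f=1 c=1 j=1 m=0 h=1 a=0 d=1 g=1
t2.Δ1 clk=1 k=1 b=1 f=1 c=0 j=1 m=0 h=1 a=0 d=1 g=1
t2.Δ2 clk=1 k=1 b=1 f=1 c=0 j=1 m=0 h=1 a=0 d=1 g=0
t2.Δ3 clk=1 k=1 b=0 f=1 c=0 j=1 m=0 h=1 a=0 d=1 g=0
t3.Δ0 clk=1 k=1 b=0 f=1 c=0 j=1 m=0 h=1 a=0 d=1 g=0
t3.Δ1 clk=0 k=1 b=0 f=1 c=0 j=1 m=0 h=1 a=0 d=1 g=0
t4.Δ0 clk=0 k=1 b=0 f=1 c=0 j=1 m=0 h=1 a=0 d=1 g=0
t4.Δ1 clk=1 k=1 b=0 f=1 c=0 j=1 m=0 h=1 a=0 d=1 g=0
t4.Δ2 clk=1 k=1 b=0 f=1 c=0 j=1 m=0 h=1 a=0 d=1 g=1
t4.Δ3 clk=1 k=1 b=1 f=1 c=0 j=1 m=0 h=1 a=0 d=1 g=1
t5.Δ0 clk=1 k=1 b=1 f=1 c=0 j=1 m=0 h=1 a=0 d=1 g=1
t5.Δ1 clk=0 k=1 b=1 f=1 c=0 j=1 m=0 h=1 a=0 d=1 g=1
t6.Δ0 clk=0 k=1 b=1 f=1 c=0 j=1 m=0 h=1 a=0 d=1 g=1
t6.Δ1 clk=1 k=1 b=1 f=1 c=0 j=1 m=0 h=1 a=0 d=1 g=1
t6.Δ2 clk=1 k=1 b=1 f=1 c=0 j=1 m=0 h=1 a=0 d=1 g=0
t6.Δ3 clk=1 k=1 b=0 f=1 c=0 j=1 m=0 h=1 a=0 d=1 g=0
t7.Δ0 clk=1 k=1 b=0 f=1 c=0 j=1 m=0 h=1 a=0 d=1 g=0
t7.Δ1 clk=0 k=1 b=0 f=1 c=0 j=1 m=0 h=1 a=0 d=1 g=0
t8.Δ0 clk=0 k=1 b=0 f=1 c=0 j=1 m=0 h=1 a=0 d=1 g=0
t8.Δ1 clk=1 k=1 b=0 f=1 c=0 j=1 m=0 h=1 a=0 d=1 g=0
t8.Δ2 clk=1 k=1 b=0 f=1 c=0 j=1 m=0 h=1 a=0 d=1 g=1
t8.Δ3 clk=1 k=1 b=1 f=1 c=0 j=1 m=0 h=1 a=0 d=1 g=1
t9.Δ0 clk=1 k=1 b=1 f=1 c=0 j=1 m=0 h=1 a=0 d=1 g=1
t9.Δ1 clk=0 k=1 b=1 f=1 c=0 j=1 m=0 h=1 a=0 d=1 g=1
t10.Δ0 clk=0 k=1 b=1 f=1 c=0 j=1 m=0 h=1 a=0 d=1 g=1
t10.Δ1 clk=1 k=1 b=1 f=1 c=0 j=1 m=0 h=1 a=0 d=1 g=1
t10.Δ2 clk=1 k=1 b=1 f=1 c=0 j=1 m=0 h=1 a=0 d=1 g=0
t10.Δ3 clk=1 k=1 b=0 f=1 c=0 j=1 m=0 h=1 a=0 d=1 g=0
t11.Δ0 clk=1 k=1 b=0 f=1 c=0 j=1 m=0 h=1 a=0 d=1 g=0
t11.Δ1 clk=0 k=1 b=0 f=1 c=0 j=1 m=0 h=1 a=0 d=1 g=0
t12.Δ0 clk=0 k=1 b=0 f=1 c=0 j=1 m=0 h=1 a=0 d=1 g=0
t12.Δ1 clk=1 k=1 b=0 f=1 c=0 j=1 m=0 h=1 a=0 d=1 g=0
t12.Δ2 clk=1 k=1 b=0 f=1 c=0 j=1 m=0 h=1 a=0 d=1 g=1
t12.Δ3 clk=1 k=1 b=1 f=1 c=0 j=1 m=0 h=1 a=0 d=1 g=1

1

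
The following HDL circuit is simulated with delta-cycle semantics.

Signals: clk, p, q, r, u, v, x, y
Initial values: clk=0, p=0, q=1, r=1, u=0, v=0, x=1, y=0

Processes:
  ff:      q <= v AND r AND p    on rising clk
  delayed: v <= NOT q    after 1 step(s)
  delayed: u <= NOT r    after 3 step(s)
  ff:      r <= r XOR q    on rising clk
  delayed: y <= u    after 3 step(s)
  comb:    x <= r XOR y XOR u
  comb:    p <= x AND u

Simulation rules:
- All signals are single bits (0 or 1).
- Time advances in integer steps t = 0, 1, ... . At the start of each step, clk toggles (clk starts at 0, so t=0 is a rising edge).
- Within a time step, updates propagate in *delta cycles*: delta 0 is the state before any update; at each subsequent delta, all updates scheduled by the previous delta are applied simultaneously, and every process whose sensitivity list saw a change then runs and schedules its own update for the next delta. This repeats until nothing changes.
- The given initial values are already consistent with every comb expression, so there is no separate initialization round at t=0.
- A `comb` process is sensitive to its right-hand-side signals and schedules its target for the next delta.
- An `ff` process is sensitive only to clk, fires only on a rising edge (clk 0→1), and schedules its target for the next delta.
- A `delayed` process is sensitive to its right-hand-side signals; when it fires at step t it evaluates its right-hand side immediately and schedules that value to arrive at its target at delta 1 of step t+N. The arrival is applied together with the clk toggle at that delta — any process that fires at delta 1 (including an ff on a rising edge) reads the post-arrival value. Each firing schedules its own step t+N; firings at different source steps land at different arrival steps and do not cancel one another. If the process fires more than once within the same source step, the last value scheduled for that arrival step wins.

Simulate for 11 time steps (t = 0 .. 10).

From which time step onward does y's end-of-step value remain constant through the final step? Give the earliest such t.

t=0 Δ0: q=1 p=0 v=0 r=1 u=0 clk=0 x=1 y=0
  Δ1: clk:0→1
  Δ2: q:1→0, r:1→0
  Δ3: x:1→0
  (3Δ to stable)
t=1 Δ0: q=0 p=0 v=0 r=0 u=0 clk=1 x=0 y=0
  Δ1: v:0→1, clk:1→0
  (1Δ to stable)
t=2 Δ0: q=0 p=0 v=1 r=0 u=0 clk=0 x=0 y=0
  Δ1: clk:0→1
  (1Δ to stable)
t=3 Δ0: q=0 p=0 v=1 r=0 u=0 clk=1 x=0 y=0
  Δ1: u:0→1, clk:1→0
  Δ2: x:0→1
  Δ3: p:0→1
  (3Δ to stable)
t=4 Δ0: q=0 p=1 v=1 r=0 u=1 clk=0 x=1 y=0
  Δ1: clk:0→1
  (1Δ to stable)
t=5 Δ0: q=0 p=1 v=1 r=0 u=1 clk=1 x=1 y=0
  Δ1: clk:1→0
  (1Δ to stable)
t=6 Δ0: q=0 p=1 v=1 r=0 u=1 clk=0 x=1 y=0
  Δ1: clk:0→1, y:0→1
  Δ2: x:1→0
  Δ3: p:1→0
  (3Δ to stable)
t=7 Δ0: q=0 p=0 v=1 r=0 u=1 clk=1 x=0 y=1
  Δ1: clk:1→0
  (1Δ to stable)
t=8 Δ0: q=0 p=0 v=1 r=0 u=1 clk=0 x=0 y=1
  Δ1: clk:0→1
  (1Δ to stable)
t=9 Δ0: q=0 p=0 v=1 r=0 u=1 clk=1 x=0 y=1
  Δ1: clk:1→0
  (1Δ to stable)
t=10 Δ0: q=0 p=0 v=1 r=0 u=1 clk=0 x=0 y=1
  Δ1: clk:0→1
  (1Δ to stable)

6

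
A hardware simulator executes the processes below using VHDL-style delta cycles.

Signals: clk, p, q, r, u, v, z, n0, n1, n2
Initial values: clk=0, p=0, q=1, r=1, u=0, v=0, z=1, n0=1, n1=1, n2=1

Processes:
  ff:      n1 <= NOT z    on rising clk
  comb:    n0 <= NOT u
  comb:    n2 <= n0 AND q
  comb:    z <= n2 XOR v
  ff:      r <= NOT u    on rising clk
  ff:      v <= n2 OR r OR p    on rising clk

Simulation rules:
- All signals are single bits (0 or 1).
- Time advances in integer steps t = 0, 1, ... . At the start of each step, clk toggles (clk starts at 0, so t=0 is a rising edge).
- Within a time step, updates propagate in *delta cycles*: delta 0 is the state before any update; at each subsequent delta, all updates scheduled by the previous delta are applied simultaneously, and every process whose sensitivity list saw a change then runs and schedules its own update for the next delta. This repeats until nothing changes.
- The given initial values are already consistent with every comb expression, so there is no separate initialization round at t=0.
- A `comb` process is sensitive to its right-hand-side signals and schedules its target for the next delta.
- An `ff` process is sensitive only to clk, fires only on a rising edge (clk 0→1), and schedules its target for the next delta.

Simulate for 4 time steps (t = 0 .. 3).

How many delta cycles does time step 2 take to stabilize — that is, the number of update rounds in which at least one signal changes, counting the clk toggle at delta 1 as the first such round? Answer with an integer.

t=0 Δ0: v=0 n0=1 z=1 clk=0 n1=1 q=1 u=0 p=0 n2=1 r=1
  Δ1: clk:0→1
  Δ2: v:0→1, n1:1→0
  Δ3: z:1→0
  (3Δ to stable)
t=1 Δ0: v=1 n0=1 z=0 clk=1 n1=0 q=1 u=0 p=0 n2=1 r=1
  Δ1: clk:1→0
  (1Δ to stable)
t=2 Δ0: v=1 n0=1 z=0 clk=0 n1=0 q=1 u=0 p=0 n2=1 r=1
  Δ1: clk:0→1
  Δ2: n1:0→1
  (2Δ to stable)
t=3 Δ0: v=1 n0=1 z=0 clk=1 n1=1 q=1 u=0 p=0 n2=1 r=1
  Δ1: clk:1→0
  (1Δ to stable)

2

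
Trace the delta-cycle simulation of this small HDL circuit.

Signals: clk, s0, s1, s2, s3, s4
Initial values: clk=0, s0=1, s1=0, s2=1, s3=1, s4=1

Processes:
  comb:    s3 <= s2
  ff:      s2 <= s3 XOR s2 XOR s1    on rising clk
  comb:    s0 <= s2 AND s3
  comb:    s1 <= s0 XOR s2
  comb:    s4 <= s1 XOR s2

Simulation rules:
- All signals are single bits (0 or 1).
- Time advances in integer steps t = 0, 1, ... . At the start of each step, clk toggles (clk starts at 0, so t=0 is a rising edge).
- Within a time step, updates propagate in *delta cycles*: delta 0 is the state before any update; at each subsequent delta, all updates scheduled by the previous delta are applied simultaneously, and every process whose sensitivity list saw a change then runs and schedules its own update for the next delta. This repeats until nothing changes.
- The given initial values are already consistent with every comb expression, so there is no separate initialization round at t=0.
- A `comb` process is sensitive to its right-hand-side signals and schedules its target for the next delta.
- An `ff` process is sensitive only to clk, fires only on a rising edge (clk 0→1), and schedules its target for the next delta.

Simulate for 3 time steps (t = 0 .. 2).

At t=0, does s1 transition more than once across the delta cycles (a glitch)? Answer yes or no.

[bits: s4,s3,s2,s0,s1,clk]
t=0: Δ0=111100 Δ1=111101 Δ2=110101 Δ3=000011 Δ4=100001 Δ5=000001 | 5Δ
t=1: Δ0=000001 Δ1=000000 | 1Δ
t=2: Δ0=000000 Δ1=000001 | 1Δ

yes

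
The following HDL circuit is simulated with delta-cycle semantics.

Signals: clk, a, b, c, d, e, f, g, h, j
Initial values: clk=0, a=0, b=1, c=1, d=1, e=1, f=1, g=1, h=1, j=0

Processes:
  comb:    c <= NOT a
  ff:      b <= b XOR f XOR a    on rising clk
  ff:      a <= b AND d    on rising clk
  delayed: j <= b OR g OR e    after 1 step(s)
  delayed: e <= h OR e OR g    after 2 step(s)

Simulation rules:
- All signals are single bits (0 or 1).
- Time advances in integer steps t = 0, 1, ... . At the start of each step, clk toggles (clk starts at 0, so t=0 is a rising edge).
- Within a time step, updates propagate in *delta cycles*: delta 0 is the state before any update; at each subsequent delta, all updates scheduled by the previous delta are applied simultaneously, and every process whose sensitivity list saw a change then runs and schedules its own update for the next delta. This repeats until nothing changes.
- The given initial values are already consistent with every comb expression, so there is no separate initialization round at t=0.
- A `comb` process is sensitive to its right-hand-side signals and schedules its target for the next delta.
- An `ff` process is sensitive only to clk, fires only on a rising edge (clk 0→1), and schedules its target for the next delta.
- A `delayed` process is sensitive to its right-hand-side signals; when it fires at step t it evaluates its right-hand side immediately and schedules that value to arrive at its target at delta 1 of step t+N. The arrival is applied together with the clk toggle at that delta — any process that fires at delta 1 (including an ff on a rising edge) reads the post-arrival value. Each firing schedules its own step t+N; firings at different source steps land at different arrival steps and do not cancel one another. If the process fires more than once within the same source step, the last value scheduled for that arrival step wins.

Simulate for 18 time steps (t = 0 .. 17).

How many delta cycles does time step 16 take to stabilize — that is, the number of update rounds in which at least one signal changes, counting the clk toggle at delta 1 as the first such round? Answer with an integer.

t0.Δ0 j=0 f=1 c=1 e=1 clk=0 d=1 g=1 a=0 h=1 b=1
t0.Δ1 j=0 f=1 c=1 e=1 clk=1 d=1 g=1 a=0 h=1 b=1
t0.Δ2 j=0 f=1 c=1 e=1 clk=1 d=1 g=1 a=1 h=1 b=0
t0.Δ3 j=0 f=1 c=0 e=1 clk=1 d=1 g=1 a=1 h=1 b=0
t1.Δ0 j=0 f=1 c=0 e=1 clk=1 d=1 g=1 a=1 h=1 b=0
t1.Δ1 j=1 f=1 c=0 e=1 clk=0 d=1 g=1 a=1 h=1 b=0
t2.Δ0 j=1 f=1 c=0 e=1 clk=0 d=1 g=1 a=1 h=1 b=0
t2.Δ1 j=1 f=1 c=0 e=1 clk=1 d=1 g=1 a=1 h=1 b=0
t2.Δ2 j=1 f=1 c=0 e=1 clk=1 d=1 g=1 a=0 h=1 b=0
t2.Δ3 j=1 f=1 c=1 e=1 clk=1 d=1 g=1 a=0 h=1 b=0
t3.Δ0 j=1 f=1 c=1 e=1 clk=1 d=1 g=1 a=0 h=1 b=0
t3.Δ1 j=1 f=1 c=1 e=1 clk=0 d=1 g=1 a=0 h=1 b=0
t4.Δ0 j=1 f=1 c=1 e=1 clk=0 d=1 g=1 a=0 h=1 b=0
t4.Δ1 j=1 f=1 c=1 e=1 clk=1 d=1 g=1 a=0 h=1 b=0
t4.Δ2 j=1 f=1 c=1 e=1 clk=1 d=1 g=1 a=0 h=1 b=1
t5.Δ0 j=1 f=1 c=1 e=1 clk=1 d=1 g=1 a=0 h=1 b=1
t5.Δ1 j=1 f=1 c=1 e=1 clk=0 d=1 g=1 a=0 h=1 b=1
t6.Δ0 j=1 f=1 c=1 e=1 clk=0 d=1 g=1 a=0 h=1 b=1
t6.Δ1 j=1 f=1 c=1 e=1 clk=1 d=1 g=1 a=0 h=1 b=1
t6.Δ2 j=1 f=1 c=1 e=1 clk=1 d=1 g=1 a=1 h=1 b=0
t6.Δ3 j=1 f=1 c=0 e=1 clk=1 d=1 g=1 a=1 h=1 b=0
t7.Δ0 j=1 f=1 c=0 e=1 clk=1 d=1 g=1 a=1 h=1 b=0
t7.Δ1 j=1 f=1 c=0 e=1 clk=0 d=1 g=1 a=1 h=1 b=0
t8.Δ0 j=1 f=1 c=0 e=1 clk=0 d=1 g=1 a=1 h=1 b=0
t8.Δ1 j=1 f=1 c=0 e=1 clk=1 d=1 g=1 a=1 h=1 b=0
t8.Δ2 j=1 f=1 c=0 e=1 clk=1 d=1 g=1 a=0 h=1 b=0
t8.Δ3 j=1 f=1 c=1 e=1 clk=1 d=1 g=1 a=0 h=1 b=0
t9.Δ0 j=1 f=1 c=1 e=1 clk=1 d=1 g=1 a=0 h=1 b=0
t9.Δ1 j=1 f=1 c=1 e=1 clk=0 d=1 g=1 a=0 h=1 b=0
t10.Δ0 j=1 f=1 c=1 e=1 clk=0 d=1 g=1 a=0 h=1 b=0
t10.Δ1 j=1 f=1 c=1 e=1 clk=1 d=1 g=1 a=0 h=1 b=0
t10.Δ2 j=1 f=1 c=1 e=1 clk=1 d=1 g=1 a=0 h=1 b=1
t11.Δ0 j=1 f=1 c=1 e=1 clk=1 d=1 g=1 a=0 h=1 b=1
t11.Δ1 j=1 f=1 c=1 e=1 clk=0 d=1 g=1 a=0 h=1 b=1
t12.Δ0 j=1 f=1 c=1 e=1 clk=0 d=1 g=1 a=0 h=1 b=1
t12.Δ1 j=1 f=1 c=1 e=1 clk=1 d=1 g=1 a=0 h=1 b=1
t12.Δ2 j=1 f=1 c=1 e=1 clk=1 d=1 g=1 a=1 h=1 b=0
t12.Δ3 j=1 f=1 c=0 e=1 clk=1 d=1 g=1 a=1 h=1 b=0
t13.Δ0 j=1 f=1 c=0 e=1 clk=1 d=1 g=1 a=1 h=1 b=0
t13.Δ1 j=1 f=1 c=0 e=1 clk=0 d=1 g=1 a=1 h=1 b=0
t14.Δ0 j=1 f=1 c=0 e=1 clk=0 d=1 g=1 a=1 h=1 b=0
t14.Δ1 j=1 f=1 c=0 e=1 clk=1 d=1 g=1 a=1 h=1 b=0
t14.Δ2 j=1 f=1 c=0 e=1 clk=1 d=1 g=1 a=0 h=1 b=0
t14.Δ3 j=1 f=1 c=1 e=1 clk=1 d=1 g=1 a=0 h=1 b=0
t15.Δ0 j=1 f=1 c=1 e=1 clk=1 d=1 g=1 a=0 h=1 b=0
t15.Δ1 j=1 f=1 c=1 e=1 clk=0 d=1 g=1 a=0 h=1 b=0
t16.Δ0 j=1 f=1 c=1 e=1 clk=0 d=1 g=1 a=0 h=1 b=0
t16.Δ1 j=1 f=1 c=1 e=1 clk=1 d=1 g=1 a=0 h=1 b=0
t16.Δ2 j=1 f=1 c=1 e=1 clk=1 d=1 g=1 a=0 h=1 b=1
t17.Δ0 j=1 f=1 c=1 e=1 clk=1 d=1 g=1 a=0 h=1 b=1
t17.Δ1 j=1 f=1 c=1 e=1 clk=0 d=1 g=1 a=0 h=1 b=1

2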